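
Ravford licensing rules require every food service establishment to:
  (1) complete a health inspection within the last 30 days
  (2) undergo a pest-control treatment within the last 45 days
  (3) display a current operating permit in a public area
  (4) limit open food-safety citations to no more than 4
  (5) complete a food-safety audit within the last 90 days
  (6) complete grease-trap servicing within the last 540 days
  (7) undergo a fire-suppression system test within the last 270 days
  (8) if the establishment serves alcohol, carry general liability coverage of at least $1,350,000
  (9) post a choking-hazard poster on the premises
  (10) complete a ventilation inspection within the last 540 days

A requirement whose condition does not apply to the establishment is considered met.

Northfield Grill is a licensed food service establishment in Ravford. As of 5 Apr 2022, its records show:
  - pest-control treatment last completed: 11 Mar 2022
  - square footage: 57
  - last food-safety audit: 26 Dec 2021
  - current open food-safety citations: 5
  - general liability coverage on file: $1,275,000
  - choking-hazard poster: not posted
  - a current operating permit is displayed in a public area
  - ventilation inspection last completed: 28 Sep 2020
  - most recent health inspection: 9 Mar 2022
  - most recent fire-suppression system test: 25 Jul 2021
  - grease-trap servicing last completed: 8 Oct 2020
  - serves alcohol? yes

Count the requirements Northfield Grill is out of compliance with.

6

1. health inspection 27 days ago vs limit 30 → met
2. pest-control treatment 25 days ago vs limit 45 → met
3. current operating permit present → met
4. open food-safety citations 5 > 4 → not met
5. food-safety audit 100 days ago vs limit 90 → not met
6. grease-trap servicing 544 days ago vs limit 540 → not met
7. fire-suppression system test 254 days ago vs limit 270 → met
8. condition 'serves alcohol' holds; general liability coverage $1,275,000 < $1,350,000 → not met
9. choking-hazard poster absent → not met
10. ventilation inspection 554 days ago vs limit 540 → not met
Not met: 6 of 10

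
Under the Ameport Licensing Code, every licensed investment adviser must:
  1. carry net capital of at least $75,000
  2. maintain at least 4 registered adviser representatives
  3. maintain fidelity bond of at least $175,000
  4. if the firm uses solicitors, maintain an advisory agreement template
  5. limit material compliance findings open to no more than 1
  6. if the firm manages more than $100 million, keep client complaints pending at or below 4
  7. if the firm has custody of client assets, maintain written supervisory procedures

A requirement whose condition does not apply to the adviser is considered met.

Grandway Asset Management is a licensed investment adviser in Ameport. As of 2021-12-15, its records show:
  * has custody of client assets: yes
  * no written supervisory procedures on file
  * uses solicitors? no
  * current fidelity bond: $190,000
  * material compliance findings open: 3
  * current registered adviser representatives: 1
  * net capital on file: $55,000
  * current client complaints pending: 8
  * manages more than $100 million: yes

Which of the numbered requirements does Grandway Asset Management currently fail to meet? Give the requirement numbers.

1. net capital $55,000 < $75,000 → not met
2. registered adviser representatives 1 < 4 → not met
3. fidelity bond $190,000 ≥ $175,000 → met
4. condition 'uses solicitors' does not hold → requirement n/a → met
5. material compliance findings open 3 > 1 → not met
6. condition 'manages more than $100 million' holds; client complaints pending 8 > 4 → not met
7. condition 'has custody of client assets' holds; written supervisory procedures absent → not met
Not met: 1, 2, 5, 6, 7

1, 2, 5, 6, 7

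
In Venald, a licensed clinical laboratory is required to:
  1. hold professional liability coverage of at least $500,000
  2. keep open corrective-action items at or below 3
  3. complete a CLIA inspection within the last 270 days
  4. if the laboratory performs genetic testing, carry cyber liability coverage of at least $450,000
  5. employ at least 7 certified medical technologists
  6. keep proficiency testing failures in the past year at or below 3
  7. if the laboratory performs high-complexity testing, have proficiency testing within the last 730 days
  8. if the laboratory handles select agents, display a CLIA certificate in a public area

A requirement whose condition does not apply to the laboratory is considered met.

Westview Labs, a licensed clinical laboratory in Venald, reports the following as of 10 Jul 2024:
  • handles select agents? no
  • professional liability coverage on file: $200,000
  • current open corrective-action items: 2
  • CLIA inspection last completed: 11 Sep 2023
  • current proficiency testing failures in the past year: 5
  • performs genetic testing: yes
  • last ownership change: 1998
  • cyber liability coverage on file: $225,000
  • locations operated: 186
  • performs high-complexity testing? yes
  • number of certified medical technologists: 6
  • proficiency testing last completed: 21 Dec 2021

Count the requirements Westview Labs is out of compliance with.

6

1. professional liability coverage $200,000 < $500,000 → not met
2. open corrective-action items 2 ≤ 3 → met
3. CLIA inspection 303 days ago vs limit 270 → not met
4. condition 'performs genetic testing' holds; cyber liability coverage $225,000 < $450,000 → not met
5. certified medical technologists 6 < 7 → not met
6. proficiency testing failures in the past year 5 > 3 → not met
7. condition 'performs high-complexity testing' holds; proficiency testing 932 days ago vs limit 730 → not met
8. condition 'handles select agents' does not hold → requirement n/a → met
Not met: 6 of 8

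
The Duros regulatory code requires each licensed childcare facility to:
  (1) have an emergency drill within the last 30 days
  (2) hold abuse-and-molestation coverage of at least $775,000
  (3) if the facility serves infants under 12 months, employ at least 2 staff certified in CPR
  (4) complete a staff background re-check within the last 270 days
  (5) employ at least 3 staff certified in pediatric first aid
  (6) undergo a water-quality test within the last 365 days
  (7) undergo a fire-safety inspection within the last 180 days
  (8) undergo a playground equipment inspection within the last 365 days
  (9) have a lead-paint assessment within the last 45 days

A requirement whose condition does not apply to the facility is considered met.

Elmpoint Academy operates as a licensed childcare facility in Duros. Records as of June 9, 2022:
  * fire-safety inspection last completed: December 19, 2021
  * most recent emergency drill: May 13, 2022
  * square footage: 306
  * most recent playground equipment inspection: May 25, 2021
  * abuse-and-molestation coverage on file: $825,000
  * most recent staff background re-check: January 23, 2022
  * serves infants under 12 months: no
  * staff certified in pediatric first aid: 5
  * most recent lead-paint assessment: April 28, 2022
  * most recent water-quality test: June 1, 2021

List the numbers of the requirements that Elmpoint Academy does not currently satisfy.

6, 8

1. emergency drill 27 days ago vs limit 30 → met
2. abuse-and-molestation coverage $825,000 ≥ $775,000 → met
3. condition 'serves infants under 12 months' does not hold → requirement n/a → met
4. staff background re-check 137 days ago vs limit 270 → met
5. staff certified in pediatric first aid 5 ≥ 3 → met
6. water-quality test 373 days ago vs limit 365 → not met
7. fire-safety inspection 172 days ago vs limit 180 → met
8. playground equipment inspection 380 days ago vs limit 365 → not met
9. lead-paint assessment 42 days ago vs limit 45 → met
Not met: 6, 8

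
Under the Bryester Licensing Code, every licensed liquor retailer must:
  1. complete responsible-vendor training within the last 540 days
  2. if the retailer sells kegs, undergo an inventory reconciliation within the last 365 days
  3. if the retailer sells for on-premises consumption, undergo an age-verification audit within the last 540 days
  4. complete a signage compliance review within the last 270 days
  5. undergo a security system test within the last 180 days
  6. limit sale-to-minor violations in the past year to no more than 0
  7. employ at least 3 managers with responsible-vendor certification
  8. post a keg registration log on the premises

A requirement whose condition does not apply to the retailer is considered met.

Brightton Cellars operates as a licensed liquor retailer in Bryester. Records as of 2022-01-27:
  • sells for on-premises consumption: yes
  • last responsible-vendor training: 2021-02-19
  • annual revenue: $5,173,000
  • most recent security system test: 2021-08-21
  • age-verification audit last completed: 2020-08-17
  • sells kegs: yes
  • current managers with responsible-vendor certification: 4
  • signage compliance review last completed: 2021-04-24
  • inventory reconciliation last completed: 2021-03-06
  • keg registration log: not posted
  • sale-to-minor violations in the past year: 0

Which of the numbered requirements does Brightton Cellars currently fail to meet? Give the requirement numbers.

4, 8

1. responsible-vendor training 342 days ago vs limit 540 → met
2. condition 'sells kegs' holds; inventory reconciliation 327 days ago vs limit 365 → met
3. condition 'sells for on-premises consumption' holds; age-verification audit 528 days ago vs limit 540 → met
4. signage compliance review 278 days ago vs limit 270 → not met
5. security system test 159 days ago vs limit 180 → met
6. sale-to-minor violations in the past year 0 ≤ 0 → met
7. managers with responsible-vendor certification 4 ≥ 3 → met
8. keg registration log absent → not met
Not met: 4, 8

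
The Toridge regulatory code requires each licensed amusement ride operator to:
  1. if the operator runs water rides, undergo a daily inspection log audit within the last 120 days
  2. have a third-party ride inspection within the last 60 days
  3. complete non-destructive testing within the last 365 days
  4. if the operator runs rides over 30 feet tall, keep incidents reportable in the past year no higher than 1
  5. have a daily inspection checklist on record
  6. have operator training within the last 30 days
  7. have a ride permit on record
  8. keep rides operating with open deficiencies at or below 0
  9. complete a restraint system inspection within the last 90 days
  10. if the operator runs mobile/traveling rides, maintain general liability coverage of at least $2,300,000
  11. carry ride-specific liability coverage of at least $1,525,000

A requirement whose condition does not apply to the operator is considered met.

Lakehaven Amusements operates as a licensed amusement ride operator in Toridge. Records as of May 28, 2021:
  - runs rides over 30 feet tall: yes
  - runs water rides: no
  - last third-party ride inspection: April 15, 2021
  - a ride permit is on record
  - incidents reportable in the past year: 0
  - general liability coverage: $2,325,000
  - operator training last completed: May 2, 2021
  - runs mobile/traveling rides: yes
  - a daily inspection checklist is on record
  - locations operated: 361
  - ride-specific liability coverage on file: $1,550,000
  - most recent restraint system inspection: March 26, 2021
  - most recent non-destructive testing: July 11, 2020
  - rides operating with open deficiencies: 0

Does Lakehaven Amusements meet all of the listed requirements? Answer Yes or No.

Yes

1. condition 'runs water rides' does not hold → requirement n/a → met
2. third-party ride inspection 43 days ago vs limit 60 → met
3. non-destructive testing 321 days ago vs limit 365 → met
4. condition 'runs rides over 30 feet tall' holds; incidents reportable in the past year 0 ≤ 1 → met
5. daily inspection checklist present → met
6. operator training 26 days ago vs limit 30 → met
7. ride permit present → met
8. rides operating with open deficiencies 0 ≤ 0 → met
9. restraint system inspection 63 days ago vs limit 90 → met
10. condition 'runs mobile/traveling rides' holds; general liability coverage $2,325,000 ≥ $2,300,000 → met
11. ride-specific liability coverage $1,550,000 ≥ $1,525,000 → met
All met.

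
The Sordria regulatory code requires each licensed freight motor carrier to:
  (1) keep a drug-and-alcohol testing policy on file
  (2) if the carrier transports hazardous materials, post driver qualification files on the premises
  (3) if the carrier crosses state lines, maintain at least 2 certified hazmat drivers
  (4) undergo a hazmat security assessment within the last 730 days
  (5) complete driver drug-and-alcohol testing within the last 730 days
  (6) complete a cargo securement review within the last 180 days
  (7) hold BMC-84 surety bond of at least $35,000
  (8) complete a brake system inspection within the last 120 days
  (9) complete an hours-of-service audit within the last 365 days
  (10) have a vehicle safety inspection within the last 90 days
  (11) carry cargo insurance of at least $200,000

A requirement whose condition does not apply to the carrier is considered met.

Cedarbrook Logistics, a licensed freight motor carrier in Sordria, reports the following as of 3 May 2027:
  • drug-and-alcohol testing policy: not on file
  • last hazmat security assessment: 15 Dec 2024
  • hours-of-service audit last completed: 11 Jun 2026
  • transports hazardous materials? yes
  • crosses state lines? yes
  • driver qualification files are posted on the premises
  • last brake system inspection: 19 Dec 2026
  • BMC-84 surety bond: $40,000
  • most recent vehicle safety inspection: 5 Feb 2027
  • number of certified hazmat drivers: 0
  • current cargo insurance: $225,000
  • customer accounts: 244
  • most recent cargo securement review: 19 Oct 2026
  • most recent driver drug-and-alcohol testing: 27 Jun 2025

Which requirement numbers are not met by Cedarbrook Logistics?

1, 3, 4, 6, 8

1. drug-and-alcohol testing policy absent → not met
2. condition 'transports hazardous materials' holds; driver qualification files present → met
3. condition 'crosses state lines' holds; certified hazmat drivers 0 < 2 → not met
4. hazmat security assessment 869 days ago vs limit 730 → not met
5. driver drug-and-alcohol testing 675 days ago vs limit 730 → met
6. cargo securement review 196 days ago vs limit 180 → not met
7. BMC-84 surety bond $40,000 ≥ $35,000 → met
8. brake system inspection 135 days ago vs limit 120 → not met
9. hours-of-service audit 326 days ago vs limit 365 → met
10. vehicle safety inspection 87 days ago vs limit 90 → met
11. cargo insurance $225,000 ≥ $200,000 → met
Not met: 1, 3, 4, 6, 8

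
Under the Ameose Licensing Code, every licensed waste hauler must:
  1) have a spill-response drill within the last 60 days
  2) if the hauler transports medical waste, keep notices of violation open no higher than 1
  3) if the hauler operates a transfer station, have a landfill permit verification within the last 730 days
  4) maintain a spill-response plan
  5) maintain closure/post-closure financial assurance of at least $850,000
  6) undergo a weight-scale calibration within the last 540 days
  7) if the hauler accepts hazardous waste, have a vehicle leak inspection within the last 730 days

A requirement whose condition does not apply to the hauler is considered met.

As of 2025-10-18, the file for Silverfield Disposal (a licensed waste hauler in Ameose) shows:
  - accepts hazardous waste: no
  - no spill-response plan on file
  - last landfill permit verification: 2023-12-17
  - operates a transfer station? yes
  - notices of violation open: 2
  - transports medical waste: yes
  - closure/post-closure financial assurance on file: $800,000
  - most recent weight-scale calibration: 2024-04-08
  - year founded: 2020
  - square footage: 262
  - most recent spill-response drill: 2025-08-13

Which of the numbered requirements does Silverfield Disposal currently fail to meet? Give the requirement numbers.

1. spill-response drill 66 days ago vs limit 60 → not met
2. condition 'transports medical waste' holds; notices of violation open 2 > 1 → not met
3. condition 'operates a transfer station' holds; landfill permit verification 671 days ago vs limit 730 → met
4. spill-response plan absent → not met
5. closure/post-closure financial assurance $800,000 < $850,000 → not met
6. weight-scale calibration 558 days ago vs limit 540 → not met
7. condition 'accepts hazardous waste' does not hold → requirement n/a → met
Not met: 1, 2, 4, 5, 6

1, 2, 4, 5, 6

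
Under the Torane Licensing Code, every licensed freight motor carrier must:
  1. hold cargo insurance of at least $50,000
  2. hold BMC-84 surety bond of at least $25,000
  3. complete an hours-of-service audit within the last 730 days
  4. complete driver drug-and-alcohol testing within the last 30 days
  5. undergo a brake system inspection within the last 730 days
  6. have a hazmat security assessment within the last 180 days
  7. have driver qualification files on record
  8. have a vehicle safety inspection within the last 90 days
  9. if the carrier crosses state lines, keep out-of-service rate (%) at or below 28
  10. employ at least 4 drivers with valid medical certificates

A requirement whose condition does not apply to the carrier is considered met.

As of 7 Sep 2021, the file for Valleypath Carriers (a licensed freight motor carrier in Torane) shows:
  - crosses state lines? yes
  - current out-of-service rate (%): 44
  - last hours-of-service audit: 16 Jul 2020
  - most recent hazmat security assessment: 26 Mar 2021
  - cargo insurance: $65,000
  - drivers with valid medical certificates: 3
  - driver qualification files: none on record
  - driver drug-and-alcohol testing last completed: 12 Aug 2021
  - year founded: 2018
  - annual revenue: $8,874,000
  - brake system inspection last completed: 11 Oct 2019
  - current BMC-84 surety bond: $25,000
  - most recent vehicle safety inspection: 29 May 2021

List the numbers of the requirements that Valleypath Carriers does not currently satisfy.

1. cargo insurance $65,000 ≥ $50,000 → met
2. BMC-84 surety bond $25,000 ≥ $25,000 → met
3. hours-of-service audit 418 days ago vs limit 730 → met
4. driver drug-and-alcohol testing 26 days ago vs limit 30 → met
5. brake system inspection 697 days ago vs limit 730 → met
6. hazmat security assessment 165 days ago vs limit 180 → met
7. driver qualification files absent → not met
8. vehicle safety inspection 101 days ago vs limit 90 → not met
9. condition 'crosses state lines' holds; out-of-service rate (%) 44 > 28 → not met
10. drivers with valid medical certificates 3 < 4 → not met
Not met: 7, 8, 9, 10

7, 8, 9, 10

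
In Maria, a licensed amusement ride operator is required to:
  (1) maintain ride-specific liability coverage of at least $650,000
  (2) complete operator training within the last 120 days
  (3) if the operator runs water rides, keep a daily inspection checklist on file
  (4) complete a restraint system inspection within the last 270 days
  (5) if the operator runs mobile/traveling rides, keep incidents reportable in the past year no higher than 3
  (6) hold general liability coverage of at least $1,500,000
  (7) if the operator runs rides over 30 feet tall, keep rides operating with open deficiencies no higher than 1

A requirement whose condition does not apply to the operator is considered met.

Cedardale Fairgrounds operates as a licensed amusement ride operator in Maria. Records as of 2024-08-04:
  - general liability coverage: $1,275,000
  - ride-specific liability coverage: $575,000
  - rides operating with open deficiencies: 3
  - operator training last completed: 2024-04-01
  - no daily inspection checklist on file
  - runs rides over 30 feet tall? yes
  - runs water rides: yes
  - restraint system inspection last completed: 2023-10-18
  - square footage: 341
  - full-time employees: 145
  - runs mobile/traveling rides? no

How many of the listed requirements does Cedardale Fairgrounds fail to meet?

6

1. ride-specific liability coverage $575,000 < $650,000 → not met
2. operator training 125 days ago vs limit 120 → not met
3. condition 'runs water rides' holds; daily inspection checklist absent → not met
4. restraint system inspection 291 days ago vs limit 270 → not met
5. condition 'runs mobile/traveling rides' does not hold → requirement n/a → met
6. general liability coverage $1,275,000 < $1,500,000 → not met
7. condition 'runs rides over 30 feet tall' holds; rides operating with open deficiencies 3 > 1 → not met
Not met: 6 of 7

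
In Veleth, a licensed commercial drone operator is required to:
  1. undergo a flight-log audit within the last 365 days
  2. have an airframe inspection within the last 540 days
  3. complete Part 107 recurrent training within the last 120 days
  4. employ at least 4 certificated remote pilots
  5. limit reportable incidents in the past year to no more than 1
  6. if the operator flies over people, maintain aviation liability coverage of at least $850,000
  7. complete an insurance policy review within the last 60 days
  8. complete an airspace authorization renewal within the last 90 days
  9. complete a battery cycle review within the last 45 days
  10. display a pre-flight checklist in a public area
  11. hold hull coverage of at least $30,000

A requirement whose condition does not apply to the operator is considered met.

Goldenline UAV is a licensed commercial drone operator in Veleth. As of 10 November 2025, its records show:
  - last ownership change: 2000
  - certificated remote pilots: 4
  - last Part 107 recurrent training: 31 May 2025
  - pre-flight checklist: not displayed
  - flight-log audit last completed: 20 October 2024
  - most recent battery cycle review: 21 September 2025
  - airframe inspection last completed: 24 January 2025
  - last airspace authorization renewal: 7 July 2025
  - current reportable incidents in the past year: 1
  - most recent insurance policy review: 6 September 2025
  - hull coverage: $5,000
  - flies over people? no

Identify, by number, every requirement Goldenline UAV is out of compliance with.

1, 3, 7, 8, 9, 10, 11

1. flight-log audit 386 days ago vs limit 365 → not met
2. airframe inspection 290 days ago vs limit 540 → met
3. Part 107 recurrent training 163 days ago vs limit 120 → not met
4. certificated remote pilots 4 ≥ 4 → met
5. reportable incidents in the past year 1 ≤ 1 → met
6. condition 'flies over people' does not hold → requirement n/a → met
7. insurance policy review 65 days ago vs limit 60 → not met
8. airspace authorization renewal 126 days ago vs limit 90 → not met
9. battery cycle review 50 days ago vs limit 45 → not met
10. pre-flight checklist absent → not met
11. hull coverage $5,000 < $30,000 → not met
Not met: 1, 3, 7, 8, 9, 10, 11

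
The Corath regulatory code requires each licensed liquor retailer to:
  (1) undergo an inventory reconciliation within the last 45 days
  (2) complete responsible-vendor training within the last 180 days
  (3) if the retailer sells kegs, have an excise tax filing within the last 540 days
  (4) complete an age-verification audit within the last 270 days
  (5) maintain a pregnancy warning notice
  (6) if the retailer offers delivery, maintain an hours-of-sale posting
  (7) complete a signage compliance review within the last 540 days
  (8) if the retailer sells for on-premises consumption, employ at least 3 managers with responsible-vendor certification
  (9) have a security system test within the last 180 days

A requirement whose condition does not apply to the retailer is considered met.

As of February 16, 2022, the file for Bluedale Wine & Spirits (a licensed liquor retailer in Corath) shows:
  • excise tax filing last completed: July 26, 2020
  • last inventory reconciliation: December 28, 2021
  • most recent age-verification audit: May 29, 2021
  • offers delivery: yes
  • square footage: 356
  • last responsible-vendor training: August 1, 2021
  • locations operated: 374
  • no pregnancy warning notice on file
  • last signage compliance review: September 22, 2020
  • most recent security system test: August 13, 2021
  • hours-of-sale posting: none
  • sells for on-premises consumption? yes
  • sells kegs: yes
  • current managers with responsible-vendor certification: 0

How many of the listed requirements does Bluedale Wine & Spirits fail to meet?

1. inventory reconciliation 50 days ago vs limit 45 → not met
2. responsible-vendor training 199 days ago vs limit 180 → not met
3. condition 'sells kegs' holds; excise tax filing 570 days ago vs limit 540 → not met
4. age-verification audit 263 days ago vs limit 270 → met
5. pregnancy warning notice absent → not met
6. condition 'offers delivery' holds; hours-of-sale posting absent → not met
7. signage compliance review 512 days ago vs limit 540 → met
8. condition 'sells for on-premises consumption' holds; managers with responsible-vendor certification 0 < 3 → not met
9. security system test 187 days ago vs limit 180 → not met
Not met: 7 of 9

7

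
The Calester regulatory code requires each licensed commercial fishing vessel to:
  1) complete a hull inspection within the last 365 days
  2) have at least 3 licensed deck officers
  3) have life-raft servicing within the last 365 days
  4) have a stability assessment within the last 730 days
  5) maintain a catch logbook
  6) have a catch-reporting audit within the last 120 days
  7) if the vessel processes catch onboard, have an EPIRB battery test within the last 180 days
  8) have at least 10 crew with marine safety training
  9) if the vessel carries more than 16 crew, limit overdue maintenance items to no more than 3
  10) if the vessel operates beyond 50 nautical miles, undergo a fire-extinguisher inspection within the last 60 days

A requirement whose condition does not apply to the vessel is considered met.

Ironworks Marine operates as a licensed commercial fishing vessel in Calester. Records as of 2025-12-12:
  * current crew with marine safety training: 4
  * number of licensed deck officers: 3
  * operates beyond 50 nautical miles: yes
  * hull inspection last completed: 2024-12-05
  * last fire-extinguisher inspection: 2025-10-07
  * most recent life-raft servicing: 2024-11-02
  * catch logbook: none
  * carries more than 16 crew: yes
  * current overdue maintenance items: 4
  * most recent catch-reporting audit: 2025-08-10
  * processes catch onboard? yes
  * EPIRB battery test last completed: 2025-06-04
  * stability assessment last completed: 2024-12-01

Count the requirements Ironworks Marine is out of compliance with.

1. hull inspection 372 days ago vs limit 365 → not met
2. licensed deck officers 3 ≥ 3 → met
3. life-raft servicing 405 days ago vs limit 365 → not met
4. stability assessment 376 days ago vs limit 730 → met
5. catch logbook absent → not met
6. catch-reporting audit 124 days ago vs limit 120 → not met
7. condition 'processes catch onboard' holds; EPIRB battery test 191 days ago vs limit 180 → not met
8. crew with marine safety training 4 < 10 → not met
9. condition 'carries more than 16 crew' holds; overdue maintenance items 4 > 3 → not met
10. condition 'operates beyond 50 nautical miles' holds; fire-extinguisher inspection 66 days ago vs limit 60 → not met
Not met: 8 of 10

8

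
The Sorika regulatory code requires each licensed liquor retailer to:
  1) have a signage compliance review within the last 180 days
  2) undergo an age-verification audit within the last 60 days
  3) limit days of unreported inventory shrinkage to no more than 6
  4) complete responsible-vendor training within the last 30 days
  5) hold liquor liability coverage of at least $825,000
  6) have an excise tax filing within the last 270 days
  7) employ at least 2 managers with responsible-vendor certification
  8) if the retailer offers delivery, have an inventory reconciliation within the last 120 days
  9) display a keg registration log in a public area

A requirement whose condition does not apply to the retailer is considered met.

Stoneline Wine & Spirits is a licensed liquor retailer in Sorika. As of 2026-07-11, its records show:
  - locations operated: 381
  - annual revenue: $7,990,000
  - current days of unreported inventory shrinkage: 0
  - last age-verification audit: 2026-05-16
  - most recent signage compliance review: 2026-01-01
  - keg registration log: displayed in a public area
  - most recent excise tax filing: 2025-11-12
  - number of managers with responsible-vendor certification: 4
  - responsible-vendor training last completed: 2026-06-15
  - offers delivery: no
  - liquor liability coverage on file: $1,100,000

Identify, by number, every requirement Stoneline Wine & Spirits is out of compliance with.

1. signage compliance review 191 days ago vs limit 180 → not met
2. age-verification audit 56 days ago vs limit 60 → met
3. days of unreported inventory shrinkage 0 ≤ 6 → met
4. responsible-vendor training 26 days ago vs limit 30 → met
5. liquor liability coverage $1,100,000 ≥ $825,000 → met
6. excise tax filing 241 days ago vs limit 270 → met
7. managers with responsible-vendor certification 4 ≥ 2 → met
8. condition 'offers delivery' does not hold → requirement n/a → met
9. keg registration log present → met
Not met: 1

1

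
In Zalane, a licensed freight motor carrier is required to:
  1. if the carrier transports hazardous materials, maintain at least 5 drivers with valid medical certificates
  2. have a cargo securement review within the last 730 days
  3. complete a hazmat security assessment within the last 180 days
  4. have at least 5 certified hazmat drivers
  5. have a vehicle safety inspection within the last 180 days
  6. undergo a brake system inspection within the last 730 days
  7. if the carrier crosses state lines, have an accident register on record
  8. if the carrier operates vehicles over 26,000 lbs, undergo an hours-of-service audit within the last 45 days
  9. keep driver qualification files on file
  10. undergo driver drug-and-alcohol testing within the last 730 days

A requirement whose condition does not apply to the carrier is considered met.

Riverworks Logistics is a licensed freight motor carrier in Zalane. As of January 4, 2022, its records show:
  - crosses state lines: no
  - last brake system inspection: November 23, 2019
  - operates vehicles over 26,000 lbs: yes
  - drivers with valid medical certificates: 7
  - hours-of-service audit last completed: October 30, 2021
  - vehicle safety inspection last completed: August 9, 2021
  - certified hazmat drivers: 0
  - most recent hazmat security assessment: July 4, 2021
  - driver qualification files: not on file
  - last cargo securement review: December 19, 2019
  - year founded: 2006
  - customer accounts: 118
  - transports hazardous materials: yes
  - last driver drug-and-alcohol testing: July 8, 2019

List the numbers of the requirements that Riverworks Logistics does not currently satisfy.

1. condition 'transports hazardous materials' holds; drivers with valid medical certificates 7 ≥ 5 → met
2. cargo securement review 747 days ago vs limit 730 → not met
3. hazmat security assessment 184 days ago vs limit 180 → not met
4. certified hazmat drivers 0 < 5 → not met
5. vehicle safety inspection 148 days ago vs limit 180 → met
6. brake system inspection 773 days ago vs limit 730 → not met
7. condition 'crosses state lines' does not hold → requirement n/a → met
8. condition 'operates vehicles over 26,000 lbs' holds; hours-of-service audit 66 days ago vs limit 45 → not met
9. driver qualification files absent → not met
10. driver drug-and-alcohol testing 911 days ago vs limit 730 → not met
Not met: 2, 3, 4, 6, 8, 9, 10

2, 3, 4, 6, 8, 9, 10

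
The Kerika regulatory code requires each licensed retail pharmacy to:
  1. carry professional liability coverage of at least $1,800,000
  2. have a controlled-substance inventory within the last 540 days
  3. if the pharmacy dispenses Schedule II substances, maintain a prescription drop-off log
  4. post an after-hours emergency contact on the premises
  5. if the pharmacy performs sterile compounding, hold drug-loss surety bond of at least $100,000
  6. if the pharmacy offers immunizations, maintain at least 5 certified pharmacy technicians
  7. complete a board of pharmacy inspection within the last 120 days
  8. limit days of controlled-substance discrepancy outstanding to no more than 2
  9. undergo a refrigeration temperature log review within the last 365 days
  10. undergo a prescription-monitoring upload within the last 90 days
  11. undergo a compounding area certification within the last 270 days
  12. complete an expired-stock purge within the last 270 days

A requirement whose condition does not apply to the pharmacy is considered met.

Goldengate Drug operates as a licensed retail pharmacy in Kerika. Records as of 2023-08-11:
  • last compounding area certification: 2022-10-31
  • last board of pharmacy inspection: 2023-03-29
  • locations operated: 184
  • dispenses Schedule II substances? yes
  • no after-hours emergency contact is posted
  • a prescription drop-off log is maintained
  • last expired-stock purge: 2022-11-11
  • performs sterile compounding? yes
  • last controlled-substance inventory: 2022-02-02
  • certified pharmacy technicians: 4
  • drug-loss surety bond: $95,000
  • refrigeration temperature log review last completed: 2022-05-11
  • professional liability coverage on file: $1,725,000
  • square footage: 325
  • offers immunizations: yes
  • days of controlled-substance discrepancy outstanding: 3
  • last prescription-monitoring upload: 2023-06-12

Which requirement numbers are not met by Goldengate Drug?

1, 2, 4, 5, 6, 7, 8, 9, 11, 12

1. professional liability coverage $1,725,000 < $1,800,000 → not met
2. controlled-substance inventory 555 days ago vs limit 540 → not met
3. condition 'dispenses Schedule II substances' holds; prescription drop-off log present → met
4. after-hours emergency contact absent → not met
5. condition 'performs sterile compounding' holds; drug-loss surety bond $95,000 < $100,000 → not met
6. condition 'offers immunizations' holds; certified pharmacy technicians 4 < 5 → not met
7. board of pharmacy inspection 135 days ago vs limit 120 → not met
8. days of controlled-substance discrepancy outstanding 3 > 2 → not met
9. refrigeration temperature log review 457 days ago vs limit 365 → not met
10. prescription-monitoring upload 60 days ago vs limit 90 → met
11. compounding area certification 284 days ago vs limit 270 → not met
12. expired-stock purge 273 days ago vs limit 270 → not met
Not met: 1, 2, 4, 5, 6, 7, 8, 9, 11, 12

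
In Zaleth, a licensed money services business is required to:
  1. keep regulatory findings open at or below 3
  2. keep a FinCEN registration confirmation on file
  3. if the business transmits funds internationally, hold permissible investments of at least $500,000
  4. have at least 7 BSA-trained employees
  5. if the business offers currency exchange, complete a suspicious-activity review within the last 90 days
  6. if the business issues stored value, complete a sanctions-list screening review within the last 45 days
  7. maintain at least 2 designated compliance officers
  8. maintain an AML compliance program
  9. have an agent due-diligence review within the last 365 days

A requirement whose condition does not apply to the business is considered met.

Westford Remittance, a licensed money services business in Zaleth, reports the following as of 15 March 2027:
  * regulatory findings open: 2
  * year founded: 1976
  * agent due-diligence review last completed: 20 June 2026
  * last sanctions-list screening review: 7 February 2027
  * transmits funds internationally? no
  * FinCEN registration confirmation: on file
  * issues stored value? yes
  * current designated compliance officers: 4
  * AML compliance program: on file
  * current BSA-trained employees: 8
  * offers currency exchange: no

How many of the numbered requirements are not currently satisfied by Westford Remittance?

0

1. regulatory findings open 2 ≤ 3 → met
2. FinCEN registration confirmation present → met
3. condition 'transmits funds internationally' does not hold → requirement n/a → met
4. BSA-trained employees 8 ≥ 7 → met
5. condition 'offers currency exchange' does not hold → requirement n/a → met
6. condition 'issues stored value' holds; sanctions-list screening review 36 days ago vs limit 45 → met
7. designated compliance officers 4 ≥ 2 → met
8. AML compliance program present → met
9. agent due-diligence review 268 days ago vs limit 365 → met
Not met: 0 of 9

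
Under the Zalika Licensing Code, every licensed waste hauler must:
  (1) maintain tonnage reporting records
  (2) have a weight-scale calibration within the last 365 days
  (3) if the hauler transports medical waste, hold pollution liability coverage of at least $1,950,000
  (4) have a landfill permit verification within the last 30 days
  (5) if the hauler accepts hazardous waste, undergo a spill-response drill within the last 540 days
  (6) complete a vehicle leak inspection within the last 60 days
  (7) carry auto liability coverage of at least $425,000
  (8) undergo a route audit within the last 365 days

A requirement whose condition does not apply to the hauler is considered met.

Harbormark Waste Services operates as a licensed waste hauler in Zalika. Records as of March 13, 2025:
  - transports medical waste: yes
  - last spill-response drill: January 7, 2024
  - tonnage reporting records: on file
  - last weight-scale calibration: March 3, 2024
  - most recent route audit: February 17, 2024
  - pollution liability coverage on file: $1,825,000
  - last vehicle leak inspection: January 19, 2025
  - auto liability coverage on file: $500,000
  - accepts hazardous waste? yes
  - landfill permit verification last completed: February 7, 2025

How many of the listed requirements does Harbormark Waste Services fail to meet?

1. tonnage reporting records present → met
2. weight-scale calibration 375 days ago vs limit 365 → not met
3. condition 'transports medical waste' holds; pollution liability coverage $1,825,000 < $1,950,000 → not met
4. landfill permit verification 34 days ago vs limit 30 → not met
5. condition 'accepts hazardous waste' holds; spill-response drill 431 days ago vs limit 540 → met
6. vehicle leak inspection 53 days ago vs limit 60 → met
7. auto liability coverage $500,000 ≥ $425,000 → met
8. route audit 390 days ago vs limit 365 → not met
Not met: 4 of 8

4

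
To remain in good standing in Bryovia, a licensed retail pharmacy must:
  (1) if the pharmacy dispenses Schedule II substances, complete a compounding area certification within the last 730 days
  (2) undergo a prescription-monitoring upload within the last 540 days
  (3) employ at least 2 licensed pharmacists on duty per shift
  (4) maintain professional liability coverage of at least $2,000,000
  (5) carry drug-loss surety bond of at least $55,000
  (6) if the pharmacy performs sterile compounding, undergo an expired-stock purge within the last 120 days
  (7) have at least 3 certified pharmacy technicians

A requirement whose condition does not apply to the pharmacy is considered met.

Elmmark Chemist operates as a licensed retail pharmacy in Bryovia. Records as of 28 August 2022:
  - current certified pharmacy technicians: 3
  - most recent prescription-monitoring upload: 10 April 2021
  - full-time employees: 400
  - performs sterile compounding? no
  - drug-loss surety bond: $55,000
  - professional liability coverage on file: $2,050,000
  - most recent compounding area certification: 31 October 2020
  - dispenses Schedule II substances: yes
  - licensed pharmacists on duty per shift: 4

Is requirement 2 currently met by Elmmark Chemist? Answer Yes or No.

Yes

2. prescription-monitoring upload 505 days ago vs limit 540 → met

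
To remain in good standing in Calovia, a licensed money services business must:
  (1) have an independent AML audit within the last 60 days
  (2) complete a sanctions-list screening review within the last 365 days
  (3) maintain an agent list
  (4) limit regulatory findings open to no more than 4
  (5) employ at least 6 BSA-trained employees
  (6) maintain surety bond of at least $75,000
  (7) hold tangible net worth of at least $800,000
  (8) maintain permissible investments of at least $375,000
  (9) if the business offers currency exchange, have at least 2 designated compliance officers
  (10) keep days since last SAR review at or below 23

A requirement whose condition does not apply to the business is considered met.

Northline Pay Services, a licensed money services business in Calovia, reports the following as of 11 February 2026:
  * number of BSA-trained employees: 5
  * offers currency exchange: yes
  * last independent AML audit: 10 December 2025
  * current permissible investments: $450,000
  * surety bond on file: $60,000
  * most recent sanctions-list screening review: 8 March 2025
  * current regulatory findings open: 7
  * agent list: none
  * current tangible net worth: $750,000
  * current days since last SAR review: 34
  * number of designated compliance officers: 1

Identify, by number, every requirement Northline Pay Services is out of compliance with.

1. independent AML audit 63 days ago vs limit 60 → not met
2. sanctions-list screening review 340 days ago vs limit 365 → met
3. agent list absent → not met
4. regulatory findings open 7 > 4 → not met
5. BSA-trained employees 5 < 6 → not met
6. surety bond $60,000 < $75,000 → not met
7. tangible net worth $750,000 < $800,000 → not met
8. permissible investments $450,000 ≥ $375,000 → met
9. condition 'offers currency exchange' holds; designated compliance officers 1 < 2 → not met
10. days since last SAR review 34 > 23 → not met
Not met: 1, 3, 4, 5, 6, 7, 9, 10

1, 3, 4, 5, 6, 7, 9, 10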